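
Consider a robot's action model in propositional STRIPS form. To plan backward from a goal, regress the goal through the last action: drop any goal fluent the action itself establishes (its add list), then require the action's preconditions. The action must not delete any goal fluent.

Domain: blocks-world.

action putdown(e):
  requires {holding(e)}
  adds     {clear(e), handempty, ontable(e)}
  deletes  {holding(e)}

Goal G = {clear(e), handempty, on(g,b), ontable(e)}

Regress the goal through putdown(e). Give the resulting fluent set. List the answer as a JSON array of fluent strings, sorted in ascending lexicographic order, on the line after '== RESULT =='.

Regress:
  G ∩ del = {}  (empty — regression defined)
  G \ add = {clear(e), handempty, on(g,b), ontable(e)} \ {clear(e), handempty, ontable(e)} = {on(g,b)}
  ∪ pre   = {on(g,b)} ∪ {holding(e)}
          = {holding(e), on(g,b)}

== RESULT ==
["holding(e)", "on(g,b)"]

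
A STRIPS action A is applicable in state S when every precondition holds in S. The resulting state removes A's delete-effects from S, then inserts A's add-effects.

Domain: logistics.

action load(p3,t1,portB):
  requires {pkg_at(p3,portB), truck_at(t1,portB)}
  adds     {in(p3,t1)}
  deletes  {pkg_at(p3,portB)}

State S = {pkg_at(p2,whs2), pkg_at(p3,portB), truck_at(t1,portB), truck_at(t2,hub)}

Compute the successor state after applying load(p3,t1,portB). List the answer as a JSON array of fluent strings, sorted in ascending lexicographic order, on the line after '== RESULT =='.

Progress:
  pre ⊆ S: {pkg_at(p3,portB), truck_at(t1,portB)} ⊆ S  — applicable
  S \ del = {pkg_at(p2,whs2), truck_at(t1,portB), truck_at(t2,hub)}
  ∪ add   = {in(p3,t1), pkg_at(p2,whs2), truck_at(t1,portB), truck_at(t2,hub)}

== RESULT ==
["in(p3,t1)", "pkg_at(p2,whs2)", "truck_at(t1,portB)", "truck_at(t2,hub)"]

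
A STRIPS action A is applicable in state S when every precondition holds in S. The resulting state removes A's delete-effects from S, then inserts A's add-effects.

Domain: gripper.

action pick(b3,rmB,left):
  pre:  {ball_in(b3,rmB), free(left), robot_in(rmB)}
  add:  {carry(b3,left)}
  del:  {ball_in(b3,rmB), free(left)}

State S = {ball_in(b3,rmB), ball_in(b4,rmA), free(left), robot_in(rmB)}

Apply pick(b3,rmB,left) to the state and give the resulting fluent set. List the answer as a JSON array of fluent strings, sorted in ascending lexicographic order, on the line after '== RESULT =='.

Compute (S \ del) ∪ add:
  pre ⊆ S: {ball_in(b3,rmB), free(left), robot_in(rmB)} ⊆ S  — applicable
  S \ del = {ball_in(b4,rmA), robot_in(rmB)}
  ∪ add   = {ball_in(b4,rmA), carry(b3,left), robot_in(rmB)}

== RESULT ==
["ball_in(b4,rmA)", "carry(b3,left)", "robot_in(rmB)"]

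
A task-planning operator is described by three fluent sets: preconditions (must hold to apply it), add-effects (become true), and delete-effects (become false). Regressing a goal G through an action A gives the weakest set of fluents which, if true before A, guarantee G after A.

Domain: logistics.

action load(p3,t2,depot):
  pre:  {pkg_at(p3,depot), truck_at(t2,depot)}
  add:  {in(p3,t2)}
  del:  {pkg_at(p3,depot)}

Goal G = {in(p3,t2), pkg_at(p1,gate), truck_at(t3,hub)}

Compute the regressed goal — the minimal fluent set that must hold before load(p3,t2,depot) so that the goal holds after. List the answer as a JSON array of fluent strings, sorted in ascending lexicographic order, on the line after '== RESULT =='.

Regress:
  G ∩ del = {}  (empty — regression defined)
  G \ add = {in(p3,t2), pkg_at(p1,gate), truck_at(t3,hub)} \ {in(p3,t2)} = {pkg_at(p1,gate), truck_at(t3,hub)}
  ∪ pre   = {pkg_at(p1,gate), truck_at(t3,hub)} ∪ {pkg_at(p3,depot), truck_at(t2,depot)}
          = {pkg_at(p1,gate), pkg_at(p3,depot), truck_at(t2,depot), truck_at(t3,hub)}

== RESULT ==
["pkg_at(p1,gate)", "pkg_at(p3,depot)", "truck_at(t2,depot)", "truck_at(t3,hub)"]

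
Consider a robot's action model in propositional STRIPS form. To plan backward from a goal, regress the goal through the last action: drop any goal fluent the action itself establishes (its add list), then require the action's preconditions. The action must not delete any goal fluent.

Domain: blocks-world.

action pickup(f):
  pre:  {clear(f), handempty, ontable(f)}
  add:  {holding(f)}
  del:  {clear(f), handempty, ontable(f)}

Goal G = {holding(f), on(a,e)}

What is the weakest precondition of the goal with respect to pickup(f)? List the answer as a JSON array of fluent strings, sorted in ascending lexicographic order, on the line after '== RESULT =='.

Regress:
  G ∩ del = {}  (empty — regression defined)
  G \ add = {holding(f), on(a,e)} \ {holding(f)} = {on(a,e)}
  ∪ pre   = {on(a,e)} ∪ {clear(f), handempty, ontable(f)}
          = {clear(f), handempty, on(a,e), ontable(f)}

== RESULT ==
["clear(f)", "handempty", "on(a,e)", "ontable(f)"]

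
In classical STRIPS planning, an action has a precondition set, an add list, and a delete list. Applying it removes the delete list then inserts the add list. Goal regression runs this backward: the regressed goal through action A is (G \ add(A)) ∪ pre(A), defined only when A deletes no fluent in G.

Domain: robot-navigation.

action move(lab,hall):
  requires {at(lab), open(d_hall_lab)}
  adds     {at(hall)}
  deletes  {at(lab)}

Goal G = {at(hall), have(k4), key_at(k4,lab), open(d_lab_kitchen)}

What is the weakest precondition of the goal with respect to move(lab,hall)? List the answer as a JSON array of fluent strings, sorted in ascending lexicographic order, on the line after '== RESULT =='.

Regress:
  G ∩ del = {}  (empty — regression defined)
  G \ add = {at(hall), have(k4), key_at(k4,lab), open(d_lab_kitchen)} \ {at(hall)} = {have(k4), key_at(k4,lab), open(d_lab_kitchen)}
  ∪ pre   = {have(k4), key_at(k4,lab), open(d_lab_kitchen)} ∪ {at(lab), open(d_hall_lab)}
          = {at(lab), have(k4), key_at(k4,lab), open(d_hall_lab), open(d_lab_kitchen)}

== RESULT ==
["at(lab)", "have(k4)", "key_at(k4,lab)", "open(d_hall_lab)", "open(d_lab_kitchen)"]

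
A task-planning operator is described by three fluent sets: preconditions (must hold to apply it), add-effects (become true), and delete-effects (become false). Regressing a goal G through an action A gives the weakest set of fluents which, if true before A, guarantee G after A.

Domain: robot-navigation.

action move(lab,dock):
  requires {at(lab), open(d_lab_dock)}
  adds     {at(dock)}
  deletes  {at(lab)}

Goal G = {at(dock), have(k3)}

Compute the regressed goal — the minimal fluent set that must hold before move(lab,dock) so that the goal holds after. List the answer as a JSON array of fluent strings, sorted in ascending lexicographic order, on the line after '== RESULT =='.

Regress:
  G ∩ del = {}  (empty — regression defined)
  G \ add = {at(dock), have(k3)} \ {at(dock)} = {have(k3)}
  ∪ pre   = {have(k3)} ∪ {at(lab), open(d_lab_dock)}
          = {at(lab), have(k3), open(d_lab_dock)}

== RESULT ==
["at(lab)", "have(k3)", "open(d_lab_dock)"]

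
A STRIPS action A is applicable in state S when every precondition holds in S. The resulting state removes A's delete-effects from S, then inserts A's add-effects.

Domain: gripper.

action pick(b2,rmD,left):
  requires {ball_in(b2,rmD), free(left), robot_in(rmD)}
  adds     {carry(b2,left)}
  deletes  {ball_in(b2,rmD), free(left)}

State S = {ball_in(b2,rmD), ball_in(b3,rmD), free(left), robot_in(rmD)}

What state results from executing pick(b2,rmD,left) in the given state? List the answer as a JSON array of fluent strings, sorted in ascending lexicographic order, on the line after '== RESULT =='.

Progress:
  pre ⊆ S: {ball_in(b2,rmD), free(left), robot_in(rmD)} ⊆ S  — applicable
  S \ del = {ball_in(b3,rmD), robot_in(rmD)}
  ∪ add   = {ball_in(b3,rmD), carry(b2,left), robot_in(rmD)}

== RESULT ==
["ball_in(b3,rmD)", "carry(b2,left)", "robot_in(rmD)"]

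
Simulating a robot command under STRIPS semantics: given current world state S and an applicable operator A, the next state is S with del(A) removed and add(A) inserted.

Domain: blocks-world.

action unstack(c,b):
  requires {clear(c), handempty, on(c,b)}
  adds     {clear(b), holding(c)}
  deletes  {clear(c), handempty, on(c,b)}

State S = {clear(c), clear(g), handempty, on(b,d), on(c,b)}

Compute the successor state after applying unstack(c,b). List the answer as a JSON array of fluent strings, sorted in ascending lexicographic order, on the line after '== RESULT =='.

Compute (S \ del) ∪ add:
  pre ⊆ S: {clear(c), handempty, on(c,b)} ⊆ S  — applicable
  S \ del = {clear(g), on(b,d)}
  ∪ add   = {clear(b), clear(g), holding(c), on(b,d)}

== RESULT ==
["clear(b)", "clear(g)", "holding(c)", "on(b,d)"]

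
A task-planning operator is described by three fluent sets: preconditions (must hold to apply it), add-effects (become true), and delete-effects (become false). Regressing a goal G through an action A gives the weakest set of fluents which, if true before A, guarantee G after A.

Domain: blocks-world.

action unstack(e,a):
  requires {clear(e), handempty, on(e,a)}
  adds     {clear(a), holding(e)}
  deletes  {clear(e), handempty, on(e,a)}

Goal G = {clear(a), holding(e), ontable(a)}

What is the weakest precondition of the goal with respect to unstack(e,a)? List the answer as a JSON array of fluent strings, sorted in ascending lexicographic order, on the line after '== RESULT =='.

Compute (G \ add) ∪ pre:
  G ∩ del = {}  (empty — regression defined)
  G \ add = {clear(a), holding(e), ontable(a)} \ {clear(a), holding(e)} = {ontable(a)}
  ∪ pre   = {ontable(a)} ∪ {clear(e), handempty, on(e,a)}
          = {clear(e), handempty, on(e,a), ontable(a)}

== RESULT ==
["clear(e)", "handempty", "on(e,a)", "ontable(a)"]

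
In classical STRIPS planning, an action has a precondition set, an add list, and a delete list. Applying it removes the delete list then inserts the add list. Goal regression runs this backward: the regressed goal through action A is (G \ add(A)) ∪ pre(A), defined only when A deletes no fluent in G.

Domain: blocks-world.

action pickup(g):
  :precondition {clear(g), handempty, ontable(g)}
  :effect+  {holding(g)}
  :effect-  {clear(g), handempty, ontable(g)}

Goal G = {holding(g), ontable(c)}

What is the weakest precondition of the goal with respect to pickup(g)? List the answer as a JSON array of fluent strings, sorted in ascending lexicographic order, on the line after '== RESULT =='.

Compute (G \ add) ∪ pre:
  G ∩ del = {}  (empty — regression defined)
  G \ add = {holding(g), ontable(c)} \ {holding(g)} = {ontable(c)}
  ∪ pre   = {ontable(c)} ∪ {clear(g), handempty, ontable(g)}
          = {clear(g), handempty, ontable(c), ontable(g)}

== RESULT ==
["clear(g)", "handempty", "ontable(c)", "ontable(g)"]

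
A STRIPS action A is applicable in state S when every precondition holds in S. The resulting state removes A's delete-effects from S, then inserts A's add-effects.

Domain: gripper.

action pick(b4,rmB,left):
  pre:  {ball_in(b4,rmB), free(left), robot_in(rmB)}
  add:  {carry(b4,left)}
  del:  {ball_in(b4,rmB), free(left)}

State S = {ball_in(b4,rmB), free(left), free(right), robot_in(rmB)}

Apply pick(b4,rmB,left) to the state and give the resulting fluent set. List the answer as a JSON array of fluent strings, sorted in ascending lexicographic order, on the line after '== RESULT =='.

Compute (S \ del) ∪ add:
  pre ⊆ S: {ball_in(b4,rmB), free(left), robot_in(rmB)} ⊆ S  — applicable
  S \ del = {free(right), robot_in(rmB)}
  ∪ add   = {carry(b4,left), free(right), robot_in(rmB)}

== RESULT ==
["carry(b4,left)", "free(right)", "robot_in(rmB)"]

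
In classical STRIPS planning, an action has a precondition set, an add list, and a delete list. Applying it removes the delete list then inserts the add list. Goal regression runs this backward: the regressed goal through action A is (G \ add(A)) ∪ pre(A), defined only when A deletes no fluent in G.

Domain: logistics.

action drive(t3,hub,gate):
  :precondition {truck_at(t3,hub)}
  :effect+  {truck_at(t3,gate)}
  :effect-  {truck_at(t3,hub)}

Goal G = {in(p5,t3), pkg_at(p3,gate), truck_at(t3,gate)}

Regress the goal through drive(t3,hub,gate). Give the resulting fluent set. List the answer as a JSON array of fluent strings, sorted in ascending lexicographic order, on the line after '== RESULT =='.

Regress:
  G ∩ del = {}  (empty — regression defined)
  G \ add = {in(p5,t3), pkg_at(p3,gate), truck_at(t3,gate)} \ {truck_at(t3,gate)} = {in(p5,t3), pkg_at(p3,gate)}
  ∪ pre   = {in(p5,t3), pkg_at(p3,gate)} ∪ {truck_at(t3,hub)}
          = {in(p5,t3), pkg_at(p3,gate), truck_at(t3,hub)}

== RESULT ==
["in(p5,t3)", "pkg_at(p3,gate)", "truck_at(t3,hub)"]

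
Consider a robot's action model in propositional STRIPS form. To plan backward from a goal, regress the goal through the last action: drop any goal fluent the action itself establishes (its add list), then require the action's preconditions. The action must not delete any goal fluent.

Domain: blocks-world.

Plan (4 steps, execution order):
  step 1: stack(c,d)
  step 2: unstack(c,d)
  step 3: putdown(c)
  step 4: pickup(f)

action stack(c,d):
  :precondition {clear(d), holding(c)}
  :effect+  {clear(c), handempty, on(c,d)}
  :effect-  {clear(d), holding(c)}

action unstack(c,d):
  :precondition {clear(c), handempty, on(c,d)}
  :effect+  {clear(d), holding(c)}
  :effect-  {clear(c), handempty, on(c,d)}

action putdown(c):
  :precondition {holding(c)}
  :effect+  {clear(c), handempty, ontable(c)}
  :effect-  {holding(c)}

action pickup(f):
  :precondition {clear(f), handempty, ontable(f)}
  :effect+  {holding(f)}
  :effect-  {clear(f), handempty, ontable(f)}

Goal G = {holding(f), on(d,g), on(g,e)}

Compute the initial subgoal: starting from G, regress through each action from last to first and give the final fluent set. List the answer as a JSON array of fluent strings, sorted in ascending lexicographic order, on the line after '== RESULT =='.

Regress step by step:
  through step 4 (pickup(f)): drop {holding(f)}, keep {on(d,g), on(g,e)}, require {clear(f), handempty, ontable(f)}
    → {clear(f), handempty, on(d,g), on(g,e), ontable(f)}
  through step 3 (putdown(c)): drop {handempty}, keep {clear(f), on(d,g), on(g,e), ontable(f)}, require {holding(c)}
    → {clear(f), holding(c), on(d,g), on(g,e), ontable(f)}
  through step 2 (unstack(c,d)): drop {holding(c)}, keep {clear(f), on(d,g), on(g,e), ontable(f)}, require {clear(c), handempty, on(c,d)}
    → {clear(c), clear(f), handempty, on(c,d), on(d,g), on(g,e), ontable(f)}
  through step 1 (stack(c,d)): drop {clear(c), handempty, on(c,d)}, keep {clear(f), on(d,g), on(g,e), ontable(f)}, require {clear(d), holding(c)}
    → {clear(d), clear(f), holding(c), on(d,g), on(g,e), ontable(f)}

== RESULT ==
["clear(d)", "clear(f)", "holding(c)", "on(d,g)", "on(g,e)", "ontable(f)"]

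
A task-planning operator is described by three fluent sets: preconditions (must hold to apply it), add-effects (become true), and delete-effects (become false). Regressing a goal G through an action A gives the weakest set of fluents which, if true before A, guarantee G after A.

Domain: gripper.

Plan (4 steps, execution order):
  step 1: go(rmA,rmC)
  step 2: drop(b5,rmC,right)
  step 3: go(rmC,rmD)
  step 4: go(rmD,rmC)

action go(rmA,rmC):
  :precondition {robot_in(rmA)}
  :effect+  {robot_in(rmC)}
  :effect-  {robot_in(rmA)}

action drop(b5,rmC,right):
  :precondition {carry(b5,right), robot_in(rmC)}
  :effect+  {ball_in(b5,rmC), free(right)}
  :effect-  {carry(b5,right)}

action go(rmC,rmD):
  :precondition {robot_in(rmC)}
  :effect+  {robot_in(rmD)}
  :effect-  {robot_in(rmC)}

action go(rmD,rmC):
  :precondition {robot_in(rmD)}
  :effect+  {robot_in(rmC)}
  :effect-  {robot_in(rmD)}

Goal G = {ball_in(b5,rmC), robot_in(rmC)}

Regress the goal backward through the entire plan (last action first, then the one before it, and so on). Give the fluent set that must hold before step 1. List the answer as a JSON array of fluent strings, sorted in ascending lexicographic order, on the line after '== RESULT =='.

Regress step by step:
  through step 4 (go(rmD,rmC)): drop {robot_in(rmC)}, keep {ball_in(b5,rmC)}, require {robot_in(rmD)}
    → {ball_in(b5,rmC), robot_in(rmD)}
  through step 3 (go(rmC,rmD)): drop {robot_in(rmD)}, keep {ball_in(b5,rmC)}, require {robot_in(rmC)}
    → {ball_in(b5,rmC), robot_in(rmC)}
  through step 2 (drop(b5,rmC,right)): drop {ball_in(b5,rmC)}, keep {robot_in(rmC)}, require {carry(b5,right), robot_in(rmC)}
    → {carry(b5,right), robot_in(rmC)}
  through step 1 (go(rmA,rmC)): drop {robot_in(rmC)}, keep {carry(b5,right)}, require {robot_in(rmA)}
    → {carry(b5,right), robot_in(rmA)}

== RESULT ==
["carry(b5,right)", "robot_in(rmA)"]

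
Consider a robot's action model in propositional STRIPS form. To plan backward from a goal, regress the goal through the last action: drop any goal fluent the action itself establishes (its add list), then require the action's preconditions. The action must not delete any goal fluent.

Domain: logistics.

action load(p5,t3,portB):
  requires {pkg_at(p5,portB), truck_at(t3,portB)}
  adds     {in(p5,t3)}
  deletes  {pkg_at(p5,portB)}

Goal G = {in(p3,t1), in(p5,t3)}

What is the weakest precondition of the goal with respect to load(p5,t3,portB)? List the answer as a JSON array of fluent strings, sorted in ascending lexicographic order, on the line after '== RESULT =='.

Regress:
  G ∩ del = {}  (empty — regression defined)
  G \ add = {in(p3,t1), in(p5,t3)} \ {in(p5,t3)} = {in(p3,t1)}
  ∪ pre   = {in(p3,t1)} ∪ {pkg_at(p5,portB), truck_at(t3,portB)}
          = {in(p3,t1), pkg_at(p5,portB), truck_at(t3,portB)}

== RESULT ==
["in(p3,t1)", "pkg_at(p5,portB)", "truck_at(t3,portB)"]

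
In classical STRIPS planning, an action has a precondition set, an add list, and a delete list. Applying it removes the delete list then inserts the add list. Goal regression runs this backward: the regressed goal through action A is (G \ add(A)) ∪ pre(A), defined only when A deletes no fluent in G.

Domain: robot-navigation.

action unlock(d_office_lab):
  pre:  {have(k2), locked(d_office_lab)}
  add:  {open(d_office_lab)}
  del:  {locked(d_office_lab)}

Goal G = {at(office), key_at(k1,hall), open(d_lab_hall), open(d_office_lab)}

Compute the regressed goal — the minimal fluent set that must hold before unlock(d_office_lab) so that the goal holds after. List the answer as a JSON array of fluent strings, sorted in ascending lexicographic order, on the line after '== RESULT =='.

Compute (G \ add) ∪ pre:
  G ∩ del = {}  (empty — regression defined)
  G \ add = {at(office), key_at(k1,hall), open(d_lab_hall), open(d_office_lab)} \ {open(d_office_lab)} = {at(office), key_at(k1,hall), open(d_lab_hall)}
  ∪ pre   = {at(office), key_at(k1,hall), open(d_lab_hall)} ∪ {have(k2), locked(d_office_lab)}
          = {at(office), have(k2), key_at(k1,hall), locked(d_office_lab), open(d_lab_hall)}

== RESULT ==
["at(office)", "have(k2)", "key_at(k1,hall)", "locked(d_office_lab)", "open(d_lab_hall)"]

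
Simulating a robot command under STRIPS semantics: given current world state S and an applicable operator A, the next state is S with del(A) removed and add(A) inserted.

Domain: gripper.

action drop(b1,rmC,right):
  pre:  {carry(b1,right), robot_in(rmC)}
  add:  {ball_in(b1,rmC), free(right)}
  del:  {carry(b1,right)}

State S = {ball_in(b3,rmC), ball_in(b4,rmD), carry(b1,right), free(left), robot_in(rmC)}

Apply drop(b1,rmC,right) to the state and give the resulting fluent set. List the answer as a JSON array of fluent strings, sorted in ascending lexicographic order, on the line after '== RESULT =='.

Compute (S \ del) ∪ add:
  pre ⊆ S: {carry(b1,right), robot_in(rmC)} ⊆ S  — applicable
  S \ del = {ball_in(b3,rmC), ball_in(b4,rmD), free(left), robot_in(rmC)}
  ∪ add   = {ball_in(b1,rmC), ball_in(b3,rmC), ball_in(b4,rmD), free(left), free(right), robot_in(rmC)}

== RESULT ==
["ball_in(b1,rmC)", "ball_in(b3,rmC)", "ball_in(b4,rmD)", "free(left)", "free(right)", "robot_in(rmC)"]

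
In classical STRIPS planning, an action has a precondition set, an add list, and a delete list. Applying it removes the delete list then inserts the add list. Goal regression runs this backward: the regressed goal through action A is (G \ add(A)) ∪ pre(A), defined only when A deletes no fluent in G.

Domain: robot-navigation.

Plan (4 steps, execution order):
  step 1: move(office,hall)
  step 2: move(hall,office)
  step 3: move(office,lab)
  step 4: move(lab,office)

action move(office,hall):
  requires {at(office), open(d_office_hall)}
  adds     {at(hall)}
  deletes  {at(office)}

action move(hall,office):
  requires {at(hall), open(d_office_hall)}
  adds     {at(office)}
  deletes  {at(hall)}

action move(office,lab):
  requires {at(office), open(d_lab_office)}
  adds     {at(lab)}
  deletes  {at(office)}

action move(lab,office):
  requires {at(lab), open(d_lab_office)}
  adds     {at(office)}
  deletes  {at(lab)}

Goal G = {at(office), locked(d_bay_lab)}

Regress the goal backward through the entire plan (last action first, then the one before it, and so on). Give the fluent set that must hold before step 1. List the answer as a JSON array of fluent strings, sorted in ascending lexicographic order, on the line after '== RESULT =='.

Regress step by step:
  through step 4 (move(lab,office)): drop {at(office)}, keep {locked(d_bay_lab)}, require {at(lab), open(d_lab_office)}
    → {at(lab), locked(d_bay_lab), open(d_lab_office)}
  through step 3 (move(office,lab)): drop {at(lab)}, keep {locked(d_bay_lab), open(d_lab_office)}, require {at(office), open(d_lab_office)}
    → {at(office), locked(d_bay_lab), open(d_lab_office)}
  through step 2 (move(hall,office)): drop {at(office)}, keep {locked(d_bay_lab), open(d_lab_office)}, require {at(hall), open(d_office_hall)}
    → {at(hall), locked(d_bay_lab), open(d_lab_office), open(d_office_hall)}
  through step 1 (move(office,hall)): drop {at(hall)}, keep {locked(d_bay_lab), open(d_lab_office), open(d_office_hall)}, require {at(office), open(d_office_hall)}
    → {at(office), locked(d_bay_lab), open(d_lab_office), open(d_office_hall)}

== RESULT ==
["at(office)", "locked(d_bay_lab)", "open(d_lab_office)", "open(d_office_hall)"]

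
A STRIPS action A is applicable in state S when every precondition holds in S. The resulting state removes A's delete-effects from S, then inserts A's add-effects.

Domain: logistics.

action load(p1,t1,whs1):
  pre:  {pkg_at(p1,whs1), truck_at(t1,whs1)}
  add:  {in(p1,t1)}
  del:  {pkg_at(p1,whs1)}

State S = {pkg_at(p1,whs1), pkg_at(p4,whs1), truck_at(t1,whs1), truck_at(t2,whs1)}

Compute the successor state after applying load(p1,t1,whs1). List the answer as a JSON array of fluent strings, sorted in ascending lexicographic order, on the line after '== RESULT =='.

Progress:
  pre ⊆ S: {pkg_at(p1,whs1), truck_at(t1,whs1)} ⊆ S  — applicable
  S \ del = {pkg_at(p4,whs1), truck_at(t1,whs1), truck_at(t2,whs1)}
  ∪ add   = {in(p1,t1), pkg_at(p4,whs1), truck_at(t1,whs1), truck_at(t2,whs1)}

== RESULT ==
["in(p1,t1)", "pkg_at(p4,whs1)", "truck_at(t1,whs1)", "truck_at(t2,whs1)"]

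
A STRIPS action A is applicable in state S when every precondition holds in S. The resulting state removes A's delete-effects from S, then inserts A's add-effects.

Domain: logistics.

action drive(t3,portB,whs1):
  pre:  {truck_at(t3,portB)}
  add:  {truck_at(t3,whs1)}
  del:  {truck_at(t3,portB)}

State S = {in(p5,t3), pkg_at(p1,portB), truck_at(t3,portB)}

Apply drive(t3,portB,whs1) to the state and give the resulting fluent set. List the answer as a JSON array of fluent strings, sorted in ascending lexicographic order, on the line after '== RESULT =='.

Progress:
  pre ⊆ S: {truck_at(t3,portB)} ⊆ S  — applicable
  S \ del = {in(p5,t3), pkg_at(p1,portB)}
  ∪ add   = {in(p5,t3), pkg_at(p1,portB), truck_at(t3,whs1)}

== RESULT ==
["in(p5,t3)", "pkg_at(p1,portB)", "truck_at(t3,whs1)"]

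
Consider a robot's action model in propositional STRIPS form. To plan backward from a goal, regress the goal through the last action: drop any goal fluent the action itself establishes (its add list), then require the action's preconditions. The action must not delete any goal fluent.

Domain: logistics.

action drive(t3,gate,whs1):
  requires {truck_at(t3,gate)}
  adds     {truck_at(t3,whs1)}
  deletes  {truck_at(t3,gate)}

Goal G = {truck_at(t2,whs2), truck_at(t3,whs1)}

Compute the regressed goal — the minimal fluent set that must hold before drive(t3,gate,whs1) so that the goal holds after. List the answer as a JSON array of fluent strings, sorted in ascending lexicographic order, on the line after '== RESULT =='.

Regress:
  G ∩ del = {}  (empty — regression defined)
  G \ add = {truck_at(t2,whs2), truck_at(t3,whs1)} \ {truck_at(t3,whs1)} = {truck_at(t2,whs2)}
  ∪ pre   = {truck_at(t2,whs2)} ∪ {truck_at(t3,gate)}
          = {truck_at(t2,whs2), truck_at(t3,gate)}

== RESULT ==
["truck_at(t2,whs2)", "truck_at(t3,gate)"]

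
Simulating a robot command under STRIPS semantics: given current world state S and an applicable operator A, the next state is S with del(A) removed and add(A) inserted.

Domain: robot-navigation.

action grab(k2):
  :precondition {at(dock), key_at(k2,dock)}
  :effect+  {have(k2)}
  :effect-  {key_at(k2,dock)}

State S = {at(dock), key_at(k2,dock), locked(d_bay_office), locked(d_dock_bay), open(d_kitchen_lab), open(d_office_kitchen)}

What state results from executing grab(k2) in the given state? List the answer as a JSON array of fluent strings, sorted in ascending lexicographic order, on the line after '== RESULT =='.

Compute (S \ del) ∪ add:
  pre ⊆ S: {at(dock), key_at(k2,dock)} ⊆ S  — applicable
  S \ del = {at(dock), locked(d_bay_office), locked(d_dock_bay), open(d_kitchen_lab), open(d_office_kitchen)}
  ∪ add   = {at(dock), have(k2), locked(d_bay_office), locked(d_dock_bay), open(d_kitchen_lab), open(d_office_kitchen)}

== RESULT ==
["at(dock)", "have(k2)", "locked(d_bay_office)", "locked(d_dock_bay)", "open(d_kitchen_lab)", "open(d_office_kitchen)"]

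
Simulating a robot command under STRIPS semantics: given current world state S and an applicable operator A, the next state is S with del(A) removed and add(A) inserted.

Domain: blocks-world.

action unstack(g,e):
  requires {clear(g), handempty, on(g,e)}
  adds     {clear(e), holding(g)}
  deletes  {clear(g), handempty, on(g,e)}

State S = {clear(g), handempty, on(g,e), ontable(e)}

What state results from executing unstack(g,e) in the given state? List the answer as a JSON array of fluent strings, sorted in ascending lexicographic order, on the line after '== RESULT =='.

Compute (S \ del) ∪ add:
  pre ⊆ S: {clear(g), handempty, on(g,e)} ⊆ S  — applicable
  S \ del = {ontable(e)}
  ∪ add   = {clear(e), holding(g), ontable(e)}

== RESULT ==
["clear(e)", "holding(g)", "ontable(e)"]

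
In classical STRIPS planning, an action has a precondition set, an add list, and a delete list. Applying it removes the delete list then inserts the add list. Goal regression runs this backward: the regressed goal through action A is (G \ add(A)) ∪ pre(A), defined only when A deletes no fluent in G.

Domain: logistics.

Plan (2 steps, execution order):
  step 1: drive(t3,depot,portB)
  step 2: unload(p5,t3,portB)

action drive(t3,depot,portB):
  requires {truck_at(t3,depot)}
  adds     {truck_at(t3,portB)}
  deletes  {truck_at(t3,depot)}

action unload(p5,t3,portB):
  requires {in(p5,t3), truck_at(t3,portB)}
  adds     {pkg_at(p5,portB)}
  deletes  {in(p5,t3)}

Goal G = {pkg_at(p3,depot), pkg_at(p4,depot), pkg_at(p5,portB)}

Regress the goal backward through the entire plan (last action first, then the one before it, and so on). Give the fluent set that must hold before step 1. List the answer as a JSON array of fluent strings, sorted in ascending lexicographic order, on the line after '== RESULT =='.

Regress step by step:
  through step 2 (unload(p5,t3,portB)): drop {pkg_at(p5,portB)}, keep {pkg_at(p3,depot), pkg_at(p4,depot)}, require {in(p5,t3), truck_at(t3,portB)}
    → {in(p5,t3), pkg_at(p3,depot), pkg_at(p4,depot), truck_at(t3,portB)}
  through step 1 (drive(t3,depot,portB)): drop {truck_at(t3,portB)}, keep {in(p5,t3), pkg_at(p3,depot), pkg_at(p4,depot)}, require {truck_at(t3,depot)}
    → {in(p5,t3), pkg_at(p3,depot), pkg_at(p4,depot), truck_at(t3,depot)}

== RESULT ==
["in(p5,t3)", "pkg_at(p3,depot)", "pkg_at(p4,depot)", "truck_at(t3,depot)"]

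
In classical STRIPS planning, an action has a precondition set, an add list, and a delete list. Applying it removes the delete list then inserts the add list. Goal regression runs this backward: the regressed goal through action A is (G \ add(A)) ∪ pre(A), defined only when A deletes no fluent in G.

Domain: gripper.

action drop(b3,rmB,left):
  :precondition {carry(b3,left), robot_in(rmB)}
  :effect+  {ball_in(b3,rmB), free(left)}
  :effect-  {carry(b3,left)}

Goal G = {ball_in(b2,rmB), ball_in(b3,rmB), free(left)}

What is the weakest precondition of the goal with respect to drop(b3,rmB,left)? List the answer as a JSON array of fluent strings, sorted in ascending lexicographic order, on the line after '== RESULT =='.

Regress:
  G ∩ del = {}  (empty — regression defined)
  G \ add = {ball_in(b2,rmB), ball_in(b3,rmB), free(left)} \ {ball_in(b3,rmB), free(left)} = {ball_in(b2,rmB)}
  ∪ pre   = {ball_in(b2,rmB)} ∪ {carry(b3,left), robot_in(rmB)}
          = {ball_in(b2,rmB), carry(b3,left), robot_in(rmB)}

== RESULT ==
["ball_in(b2,rmB)", "carry(b3,left)", "robot_in(rmB)"]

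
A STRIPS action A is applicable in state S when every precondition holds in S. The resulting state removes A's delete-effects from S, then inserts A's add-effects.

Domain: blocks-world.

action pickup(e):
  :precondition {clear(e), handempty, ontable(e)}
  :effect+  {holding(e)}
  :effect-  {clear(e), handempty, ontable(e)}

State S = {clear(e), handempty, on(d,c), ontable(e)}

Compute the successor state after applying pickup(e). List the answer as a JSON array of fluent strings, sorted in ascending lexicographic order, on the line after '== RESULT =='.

Compute (S \ del) ∪ add:
  pre ⊆ S: {clear(e), handempty, ontable(e)} ⊆ S  — applicable
  S \ del = {on(d,c)}
  ∪ add   = {holding(e), on(d,c)}

== RESULT ==
["holding(e)", "on(d,c)"]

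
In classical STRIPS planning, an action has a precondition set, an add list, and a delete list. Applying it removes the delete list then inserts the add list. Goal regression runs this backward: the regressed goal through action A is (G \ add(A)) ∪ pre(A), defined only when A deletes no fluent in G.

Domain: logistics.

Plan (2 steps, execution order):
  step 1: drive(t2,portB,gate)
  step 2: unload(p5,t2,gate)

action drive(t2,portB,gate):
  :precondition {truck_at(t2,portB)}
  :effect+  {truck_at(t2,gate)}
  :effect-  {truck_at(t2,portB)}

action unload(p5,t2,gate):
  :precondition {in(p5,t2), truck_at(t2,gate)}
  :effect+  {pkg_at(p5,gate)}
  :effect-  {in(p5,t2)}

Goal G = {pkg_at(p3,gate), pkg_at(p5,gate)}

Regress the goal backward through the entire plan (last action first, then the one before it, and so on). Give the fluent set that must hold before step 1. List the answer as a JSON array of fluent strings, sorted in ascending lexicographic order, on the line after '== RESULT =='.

Work backward from the goal:
  through step 2 (unload(p5,t2,gate)): drop {pkg_at(p5,gate)}, keep {pkg_at(p3,gate)}, require {in(p5,t2), truck_at(t2,gate)}
    → {in(p5,t2), pkg_at(p3,gate), truck_at(t2,gate)}
  through step 1 (drive(t2,portB,gate)): drop {truck_at(t2,gate)}, keep {in(p5,t2), pkg_at(p3,gate)}, require {truck_at(t2,portB)}
    → {in(p5,t2), pkg_at(p3,gate), truck_at(t2,portB)}

== RESULT ==
["in(p5,t2)", "pkg_at(p3,gate)", "truck_at(t2,portB)"]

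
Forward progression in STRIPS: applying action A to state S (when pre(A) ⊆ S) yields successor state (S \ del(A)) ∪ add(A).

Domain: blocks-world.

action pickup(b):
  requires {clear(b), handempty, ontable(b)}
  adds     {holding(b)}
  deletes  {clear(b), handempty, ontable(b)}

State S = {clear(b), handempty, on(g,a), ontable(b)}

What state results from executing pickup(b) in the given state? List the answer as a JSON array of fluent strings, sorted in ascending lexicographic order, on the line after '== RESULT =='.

Progress:
  pre ⊆ S: {clear(b), handempty, ontable(b)} ⊆ S  — applicable
  S \ del = {on(g,a)}
  ∪ add   = {holding(b), on(g,a)}

== RESULT ==
["holding(b)", "on(g,a)"]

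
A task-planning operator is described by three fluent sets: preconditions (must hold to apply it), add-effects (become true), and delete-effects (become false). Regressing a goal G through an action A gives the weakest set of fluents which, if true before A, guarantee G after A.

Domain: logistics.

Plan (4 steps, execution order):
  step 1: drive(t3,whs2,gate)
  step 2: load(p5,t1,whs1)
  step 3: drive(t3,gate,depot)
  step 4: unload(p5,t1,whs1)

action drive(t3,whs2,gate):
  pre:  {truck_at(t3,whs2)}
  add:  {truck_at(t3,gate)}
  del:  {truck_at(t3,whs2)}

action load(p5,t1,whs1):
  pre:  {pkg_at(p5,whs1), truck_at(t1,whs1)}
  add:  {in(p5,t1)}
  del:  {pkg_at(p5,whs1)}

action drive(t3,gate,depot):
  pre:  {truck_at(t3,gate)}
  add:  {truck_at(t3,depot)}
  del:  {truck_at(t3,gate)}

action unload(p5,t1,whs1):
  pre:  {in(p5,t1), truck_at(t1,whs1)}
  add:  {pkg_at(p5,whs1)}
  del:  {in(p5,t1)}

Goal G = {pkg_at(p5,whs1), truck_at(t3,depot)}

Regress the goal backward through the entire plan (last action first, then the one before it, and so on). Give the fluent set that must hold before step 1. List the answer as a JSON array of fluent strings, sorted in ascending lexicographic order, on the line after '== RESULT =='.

Work backward from the goal:
  through step 4 (unload(p5,t1,whs1)): drop {pkg_at(p5,whs1)}, keep {truck_at(t3,depot)}, require {in(p5,t1), truck_at(t1,whs1)}
    → {in(p5,t1), truck_at(t1,whs1), truck_at(t3,depot)}
  through step 3 (drive(t3,gate,depot)): drop {truck_at(t3,depot)}, keep {in(p5,t1), truck_at(t1,whs1)}, require {truck_at(t3,gate)}
    → {in(p5,t1), truck_at(t1,whs1), truck_at(t3,gate)}
  through step 2 (load(p5,t1,whs1)): drop {in(p5,t1)}, keep {truck_at(t1,whs1), truck_at(t3,gate)}, require {pkg_at(p5,whs1), truck_at(t1,whs1)}
    → {pkg_at(p5,whs1), truck_at(t1,whs1), truck_at(t3,gate)}
  through step 1 (drive(t3,whs2,gate)): drop {truck_at(t3,gate)}, keep {pkg_at(p5,whs1), truck_at(t1,whs1)}, require {truck_at(t3,whs2)}
    → {pkg_at(p5,whs1), truck_at(t1,whs1), truck_at(t3,whs2)}

== RESULT ==
["pkg_at(p5,whs1)", "truck_at(t1,whs1)", "truck_at(t3,whs2)"]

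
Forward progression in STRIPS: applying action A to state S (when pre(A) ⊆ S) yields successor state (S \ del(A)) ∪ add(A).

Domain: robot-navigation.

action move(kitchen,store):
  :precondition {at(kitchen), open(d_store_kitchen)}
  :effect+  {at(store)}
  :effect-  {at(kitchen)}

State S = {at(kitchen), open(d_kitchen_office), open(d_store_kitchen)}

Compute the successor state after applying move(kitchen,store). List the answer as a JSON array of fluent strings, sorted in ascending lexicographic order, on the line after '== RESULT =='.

Progress:
  pre ⊆ S: {at(kitchen), open(d_store_kitchen)} ⊆ S  — applicable
  S \ del = {open(d_kitchen_office), open(d_store_kitchen)}
  ∪ add   = {at(store), open(d_kitchen_office), open(d_store_kitchen)}

== RESULT ==
["at(store)", "open(d_kitchen_office)", "open(d_store_kitchen)"]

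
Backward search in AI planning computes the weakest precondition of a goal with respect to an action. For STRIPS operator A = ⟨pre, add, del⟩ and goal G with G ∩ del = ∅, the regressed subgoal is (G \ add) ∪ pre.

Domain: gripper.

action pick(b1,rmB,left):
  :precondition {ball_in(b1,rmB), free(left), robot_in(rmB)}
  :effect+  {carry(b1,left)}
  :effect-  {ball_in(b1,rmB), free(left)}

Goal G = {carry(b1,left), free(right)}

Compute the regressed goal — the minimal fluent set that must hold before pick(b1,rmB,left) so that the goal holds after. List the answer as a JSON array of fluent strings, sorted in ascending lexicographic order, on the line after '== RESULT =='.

Compute (G \ add) ∪ pre:
  G ∩ del = {}  (empty — regression defined)
  G \ add = {carry(b1,left), free(right)} \ {carry(b1,left)} = {free(right)}
  ∪ pre   = {free(right)} ∪ {ball_in(b1,rmB), free(left), robot_in(rmB)}
          = {ball_in(b1,rmB), free(left), free(right), robot_in(rmB)}

== RESULT ==
["ball_in(b1,rmB)", "free(left)", "free(right)", "robot_in(rmB)"]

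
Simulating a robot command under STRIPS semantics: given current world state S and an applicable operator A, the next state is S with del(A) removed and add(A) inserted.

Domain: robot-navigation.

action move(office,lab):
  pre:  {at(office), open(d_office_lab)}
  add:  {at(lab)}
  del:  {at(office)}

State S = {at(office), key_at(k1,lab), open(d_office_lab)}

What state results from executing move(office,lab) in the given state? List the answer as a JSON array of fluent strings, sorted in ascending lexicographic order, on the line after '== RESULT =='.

Compute (S \ del) ∪ add:
  pre ⊆ S: {at(office), open(d_office_lab)} ⊆ S  — applicable
  S \ del = {key_at(k1,lab), open(d_office_lab)}
  ∪ add   = {at(lab), key_at(k1,lab), open(d_office_lab)}

== RESULT ==
["at(lab)", "key_at(k1,lab)", "open(d_office_lab)"]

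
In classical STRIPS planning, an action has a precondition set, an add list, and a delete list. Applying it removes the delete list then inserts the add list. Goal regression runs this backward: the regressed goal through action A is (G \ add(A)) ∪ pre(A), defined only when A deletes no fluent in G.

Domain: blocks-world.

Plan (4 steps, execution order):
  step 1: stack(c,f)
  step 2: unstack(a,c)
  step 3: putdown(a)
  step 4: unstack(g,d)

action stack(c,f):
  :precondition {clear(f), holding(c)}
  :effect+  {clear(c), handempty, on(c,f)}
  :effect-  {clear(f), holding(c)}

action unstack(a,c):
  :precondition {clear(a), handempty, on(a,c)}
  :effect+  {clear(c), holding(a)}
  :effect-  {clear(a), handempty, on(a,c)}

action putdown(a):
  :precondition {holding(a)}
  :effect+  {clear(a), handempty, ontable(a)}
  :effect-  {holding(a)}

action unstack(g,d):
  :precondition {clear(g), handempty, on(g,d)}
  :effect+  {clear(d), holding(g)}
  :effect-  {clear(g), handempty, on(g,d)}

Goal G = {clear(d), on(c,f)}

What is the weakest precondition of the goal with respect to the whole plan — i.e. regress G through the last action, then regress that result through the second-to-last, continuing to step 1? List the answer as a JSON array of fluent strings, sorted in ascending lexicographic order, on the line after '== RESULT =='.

Regress step by step:
  through step 4 (unstack(g,d)): drop {clear(d)}, keep {on(c,f)}, require {clear(g), handempty, on(g,d)}
    → {clear(g), handempty, on(c,f), on(g,d)}
  through step 3 (putdown(a)): drop {handempty}, keep {clear(g), on(c,f), on(g,d)}, require {holding(a)}
    → {clear(g), holding(a), on(c,f), on(g,d)}
  through step 2 (unstack(a,c)): drop {holding(a)}, keep {clear(g), on(c,f), on(g,d)}, require {clear(a), handempty, on(a,c)}
    → {clear(a), clear(g), handempty, on(a,c), on(c,f), on(g,d)}
  through step 1 (stack(c,f)): drop {handempty, on(c,f)}, keep {clear(a), clear(g), on(a,c), on(g,d)}, require {clear(f), holding(c)}
    → {clear(a), clear(f), clear(g), holding(c), on(a,c), on(g,d)}

== RESULT ==
["clear(a)", "clear(f)", "clear(g)", "holding(c)", "on(a,c)", "on(g,d)"]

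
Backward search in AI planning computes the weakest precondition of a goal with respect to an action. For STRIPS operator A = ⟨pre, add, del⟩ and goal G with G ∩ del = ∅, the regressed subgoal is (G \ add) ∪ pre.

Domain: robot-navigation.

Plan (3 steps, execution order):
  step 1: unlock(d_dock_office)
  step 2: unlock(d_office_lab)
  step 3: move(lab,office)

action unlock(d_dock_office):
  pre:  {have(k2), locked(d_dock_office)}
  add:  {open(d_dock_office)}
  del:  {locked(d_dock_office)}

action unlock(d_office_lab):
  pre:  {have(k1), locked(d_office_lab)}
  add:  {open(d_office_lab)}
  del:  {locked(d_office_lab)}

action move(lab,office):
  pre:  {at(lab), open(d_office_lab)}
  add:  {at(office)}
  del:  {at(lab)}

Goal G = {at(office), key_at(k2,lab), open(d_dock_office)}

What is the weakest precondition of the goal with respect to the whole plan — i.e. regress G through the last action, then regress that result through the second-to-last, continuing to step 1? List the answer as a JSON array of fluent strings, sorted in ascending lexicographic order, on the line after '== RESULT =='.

Regress step by step:
  through step 3 (move(lab,office)): drop {at(office)}, keep {key_at(k2,lab), open(d_dock_office)}, require {at(lab), open(d_office_lab)}
    → {at(lab), key_at(k2,lab), open(d_dock_office), open(d_office_lab)}
  through step 2 (unlock(d_office_lab)): drop {open(d_office_lab)}, keep {at(lab), key_at(k2,lab), open(d_dock_office)}, require {have(k1), locked(d_office_lab)}
    → {at(lab), have(k1), key_at(k2,lab), locked(d_office_lab), open(d_dock_office)}
  through step 1 (unlock(d_dock_office)): drop {open(d_dock_office)}, keep {at(lab), have(k1), key_at(k2,lab), locked(d_office_lab)}, require {have(k2), locked(d_dock_office)}
    → {at(lab), have(k1), have(k2), key_at(k2,lab), locked(d_dock_office), locked(d_office_lab)}

== RESULT ==
["at(lab)", "have(k1)", "have(k2)", "key_at(k2,lab)", "locked(d_dock_office)", "locked(d_office_lab)"]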